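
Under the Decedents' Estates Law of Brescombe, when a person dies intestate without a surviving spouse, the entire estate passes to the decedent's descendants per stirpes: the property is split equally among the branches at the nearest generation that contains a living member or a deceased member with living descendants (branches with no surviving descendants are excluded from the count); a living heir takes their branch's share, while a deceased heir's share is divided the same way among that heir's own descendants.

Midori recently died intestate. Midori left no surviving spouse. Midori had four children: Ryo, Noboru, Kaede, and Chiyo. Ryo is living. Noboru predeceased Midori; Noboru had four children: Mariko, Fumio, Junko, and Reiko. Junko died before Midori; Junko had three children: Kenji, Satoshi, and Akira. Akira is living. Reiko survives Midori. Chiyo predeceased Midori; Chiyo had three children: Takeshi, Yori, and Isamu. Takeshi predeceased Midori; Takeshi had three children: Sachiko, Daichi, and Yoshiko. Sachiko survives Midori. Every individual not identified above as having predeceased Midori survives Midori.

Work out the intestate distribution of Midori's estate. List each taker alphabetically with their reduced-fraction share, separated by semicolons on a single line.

There is no surviving spouse, so the entire estate passes to Midori's descendants per stirpes.
The estate is divided into 4 equal shares of 1/4 among Ryo, Noboru, Kaede, Chiyo.
Ryo is living and takes 1/4.
Noboru predeceased; the 1/4 allotted to Noboru's branch passes to Noboru's issue by representation.
The 1/4 is divided into 4 equal shares of 1/16 among Mariko, Fumio, Junko, Reiko.
Mariko is living and takes 1/16.
Fumio is living and takes 1/16.
Junko predeceased; the 1/16 allotted to Junko's branch passes to Junko's issue by representation.
The 1/16 is divided into 3 equal shares of 1/48 among Kenji, Satoshi, Akira.
Kenji is living and takes 1/48.
Satoshi is living and takes 1/48.
Akira is living and takes 1/48.
Reiko is living and takes 1/16.
Kaede is living and takes 1/4.
Chiyo predeceased; the 1/4 allotted to Chiyo's branch passes to Chiyo's issue by representation.
The 1/4 is divided into 3 equal shares of 1/12 among Takeshi, Yori, Isamu.
Takeshi predeceased; the 1/12 allotted to Takeshi's branch passes to Takeshi's issue by representation.
The 1/12 is divided into 3 equal shares of 1/36 among Sachiko, Daichi, Yoshiko.
Sachiko is living and takes 1/36.
Daichi is living and takes 1/36.
Yoshiko is living and takes 1/36.
Yori is living and takes 1/12.
Isamu is living and takes 1/12.

Akira 1/48; Daichi 1/36; Fumio 1/16; Isamu 1/12; Kaede 1/4; Kenji 1/48; Mariko 1/16; Reiko 1/16; Ryo 1/4; Sachiko 1/36; Satoshi 1/48; Yori 1/12; Yoshiko 1/36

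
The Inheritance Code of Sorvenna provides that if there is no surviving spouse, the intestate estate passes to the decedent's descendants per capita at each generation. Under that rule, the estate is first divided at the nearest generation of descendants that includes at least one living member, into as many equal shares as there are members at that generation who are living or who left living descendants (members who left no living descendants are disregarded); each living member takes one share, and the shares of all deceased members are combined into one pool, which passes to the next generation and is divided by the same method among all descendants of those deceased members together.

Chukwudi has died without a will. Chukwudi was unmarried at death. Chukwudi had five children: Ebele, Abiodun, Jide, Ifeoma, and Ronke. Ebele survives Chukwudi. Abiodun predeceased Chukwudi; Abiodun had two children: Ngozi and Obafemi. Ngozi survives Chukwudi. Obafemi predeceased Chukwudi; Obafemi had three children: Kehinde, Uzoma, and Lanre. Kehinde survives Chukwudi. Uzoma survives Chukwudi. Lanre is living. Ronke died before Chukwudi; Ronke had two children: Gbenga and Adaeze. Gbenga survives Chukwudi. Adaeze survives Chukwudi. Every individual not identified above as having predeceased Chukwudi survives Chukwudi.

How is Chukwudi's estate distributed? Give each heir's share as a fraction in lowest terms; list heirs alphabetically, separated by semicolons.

Adaeze 1/10; Ebele 1/5; Gbenga 1/10; Ifeoma 1/5; Jide 1/5; Kehinde 1/30; Lanre 1/30; Ngozi 1/10; Uzoma 1/30

There is no surviving spouse, so the entire estate passes to Chukwudi's descendants per capita at each generation.
At generation 1 (Ebele, Abiodun, Jide, Ifeoma, Ronke) there are 5 shares of (1)/5 = 1/5 each.
Living: Ebele, Jide, and Ifeoma — each takes 1/5.
Deceased: Abiodun and Ronke. Their combined 2/5 is pooled and carried to generation 2.
At generation 2 (Ngozi, Obafemi, Gbenga, Adaeze) there are 4 shares of (2/5)/4 = 1/10 each.
Living: Ngozi, Gbenga, and Adaeze — each takes 1/10.
Deceased: Obafemi. That 1/10 share is carried to generation 3.
At generation 3 (Kehinde, Uzoma, Lanre) there are 3 shares of (1/10)/3 = 1/30 each.
Living: Kehinde, Uzoma, and Lanre — each takes 1/30.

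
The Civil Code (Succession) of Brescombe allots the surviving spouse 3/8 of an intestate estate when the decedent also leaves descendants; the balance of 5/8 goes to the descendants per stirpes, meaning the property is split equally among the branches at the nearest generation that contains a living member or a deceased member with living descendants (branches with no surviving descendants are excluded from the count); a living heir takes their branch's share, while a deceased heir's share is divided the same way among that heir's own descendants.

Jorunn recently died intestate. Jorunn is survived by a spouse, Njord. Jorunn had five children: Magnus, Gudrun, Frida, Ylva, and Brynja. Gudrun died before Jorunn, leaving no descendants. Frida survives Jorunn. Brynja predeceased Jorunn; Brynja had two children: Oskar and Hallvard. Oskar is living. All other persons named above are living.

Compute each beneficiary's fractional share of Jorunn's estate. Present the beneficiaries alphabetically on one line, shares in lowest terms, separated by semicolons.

Njord, as surviving spouse, takes 3/8.
The remaining 5/8 passes to Jorunn's descendants per stirpes.
Gudrun left no surviving issue, so that branch lapses and is disregarded.
The 5/8 is divided into 4 equal shares of 5/32 among Magnus, Frida, Ylva, Brynja.
Magnus is living and takes 5/32.
Frida is living and takes 5/32.
Ylva is living and takes 5/32.
Brynja predeceased; the 5/32 allotted to Brynja's branch passes to Brynja's issue by representation.
The 5/32 is divided into 2 equal shares of 5/64 among Oskar, Hallvard.
Oskar is living and takes 5/64.
Hallvard is living and takes 5/64.

Frida 5/32; Hallvard 5/64; Magnus 5/32; Njord 3/8; Oskar 5/64; Ylva 5/32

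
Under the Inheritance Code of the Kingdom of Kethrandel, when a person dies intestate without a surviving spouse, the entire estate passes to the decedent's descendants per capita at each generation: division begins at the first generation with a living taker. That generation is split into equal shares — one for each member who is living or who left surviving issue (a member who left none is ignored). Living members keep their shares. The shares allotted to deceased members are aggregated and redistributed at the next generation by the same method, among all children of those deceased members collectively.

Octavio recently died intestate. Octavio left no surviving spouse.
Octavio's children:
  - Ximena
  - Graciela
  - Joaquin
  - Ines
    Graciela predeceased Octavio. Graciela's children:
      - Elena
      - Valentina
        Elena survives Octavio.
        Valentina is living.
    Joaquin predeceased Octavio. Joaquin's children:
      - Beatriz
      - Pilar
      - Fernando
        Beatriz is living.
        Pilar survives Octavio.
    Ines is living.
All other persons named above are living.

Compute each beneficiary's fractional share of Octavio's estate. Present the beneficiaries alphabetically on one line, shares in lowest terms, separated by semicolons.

There is no surviving spouse, so the entire estate passes to Octavio's descendants per capita at each generation.
At generation 1 (Ximena, Graciela, Joaquin, Ines) there are 4 shares of (1)/4 = 1/4 each.
Living: Ximena and Ines — each takes 1/4.
Deceased: Graciela and Joaquin. Their combined 1/2 is pooled and carried to generation 2.
At generation 2 (Elena, Valentina, Beatriz, Pilar, Fernando) there are 5 shares of (1/2)/5 = 1/10 each.
Living: Elena, Valentina, Beatriz, Pilar, and Fernando — each takes 1/10.

Beatriz 1/10; Elena 1/10; Fernando 1/10; Ines 1/4; Pilar 1/10; Valentina 1/10; Ximena 1/4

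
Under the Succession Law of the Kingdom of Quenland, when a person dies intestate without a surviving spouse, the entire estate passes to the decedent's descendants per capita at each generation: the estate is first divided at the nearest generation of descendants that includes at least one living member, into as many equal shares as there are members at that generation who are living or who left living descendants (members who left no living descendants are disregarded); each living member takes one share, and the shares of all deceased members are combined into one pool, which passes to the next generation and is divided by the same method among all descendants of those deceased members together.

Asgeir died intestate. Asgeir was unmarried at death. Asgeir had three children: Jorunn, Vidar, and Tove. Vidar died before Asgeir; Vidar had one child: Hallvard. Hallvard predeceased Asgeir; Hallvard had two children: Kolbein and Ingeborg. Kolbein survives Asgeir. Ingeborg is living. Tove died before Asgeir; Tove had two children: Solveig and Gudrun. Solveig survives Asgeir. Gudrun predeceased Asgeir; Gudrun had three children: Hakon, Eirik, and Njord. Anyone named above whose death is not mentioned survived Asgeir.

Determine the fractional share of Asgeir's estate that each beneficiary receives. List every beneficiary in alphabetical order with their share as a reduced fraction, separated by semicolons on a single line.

Eirik 4/45; Hakon 4/45; Ingeborg 4/45; Jorunn 1/3; Kolbein 4/45; Njord 4/45; Solveig 2/9

There is no surviving spouse, so the entire estate passes to Asgeir's descendants per capita at each generation.
At generation 1 (Jorunn, Vidar, Tove) there are 3 shares of (1)/3 = 1/3 each.
Living: Jorunn — each takes 1/3.
Deceased: Vidar and Tove. Their combined 2/3 is pooled and carried to generation 2.
At generation 2 (Hallvard, Solveig, Gudrun) there are 3 shares of (2/3)/3 = 2/9 each.
Living: Solveig — each takes 2/9.
Deceased: Hallvard and Gudrun. Their combined 4/9 is pooled and carried to generation 3.
At generation 3 (Kolbein, Ingeborg, Hakon, Eirik, Njord) there are 5 shares of (4/9)/5 = 4/45 each.
Living: Kolbein, Ingeborg, Hakon, Eirik, and Njord — each takes 4/45.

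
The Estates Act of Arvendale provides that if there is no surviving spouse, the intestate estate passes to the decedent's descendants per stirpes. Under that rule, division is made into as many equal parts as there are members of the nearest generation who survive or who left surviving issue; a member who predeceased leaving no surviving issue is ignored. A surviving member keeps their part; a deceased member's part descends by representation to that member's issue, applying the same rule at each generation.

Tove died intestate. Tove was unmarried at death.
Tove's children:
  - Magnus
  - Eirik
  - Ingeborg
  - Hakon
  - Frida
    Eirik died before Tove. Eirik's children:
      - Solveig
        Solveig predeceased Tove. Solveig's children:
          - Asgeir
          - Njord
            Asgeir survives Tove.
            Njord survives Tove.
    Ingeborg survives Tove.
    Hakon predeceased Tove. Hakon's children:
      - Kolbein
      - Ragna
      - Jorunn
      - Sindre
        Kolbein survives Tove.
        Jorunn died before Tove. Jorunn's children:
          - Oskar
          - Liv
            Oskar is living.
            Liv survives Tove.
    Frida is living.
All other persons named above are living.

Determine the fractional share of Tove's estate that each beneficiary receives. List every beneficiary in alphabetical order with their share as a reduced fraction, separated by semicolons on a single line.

There is no surviving spouse, so the entire estate passes to Tove's descendants per stirpes.
The estate is divided into 5 equal shares of 1/5 among Magnus, Eirik, Ingeborg, Hakon, Frida.
Magnus is living and takes 1/5.
Eirik predeceased; the 1/5 allotted to Eirik's branch passes to Eirik's issue by representation.
Solveig's line is the sole branch at this level, so the full 1/5 passes to Solveig's issue by representation.
The 1/5 is divided into 2 equal shares of 1/10 among Asgeir, Njord.
Asgeir is living and takes 1/10.
Njord is living and takes 1/10.
Ingeborg is living and takes 1/5.
Hakon predeceased; the 1/5 allotted to Hakon's branch passes to Hakon's issue by representation.
The 1/5 is divided into 4 equal shares of 1/20 among Kolbein, Ragna, Jorunn, Sindre.
Kolbein is living and takes 1/20.
Ragna is living and takes 1/20.
Jorunn predeceased; the 1/20 allotted to Jorunn's branch passes to Jorunn's issue by representation.
The 1/20 is divided into 2 equal shares of 1/40 among Oskar, Liv.
Oskar is living and takes 1/40.
Liv is living and takes 1/40.
Sindre is living and takes 1/20.
Frida is living and takes 1/5.

Asgeir 1/10; Frida 1/5; Ingeborg 1/5; Kolbein 1/20; Liv 1/40; Magnus 1/5; Njord 1/10; Oskar 1/40; Ragna 1/20; Sindre 1/20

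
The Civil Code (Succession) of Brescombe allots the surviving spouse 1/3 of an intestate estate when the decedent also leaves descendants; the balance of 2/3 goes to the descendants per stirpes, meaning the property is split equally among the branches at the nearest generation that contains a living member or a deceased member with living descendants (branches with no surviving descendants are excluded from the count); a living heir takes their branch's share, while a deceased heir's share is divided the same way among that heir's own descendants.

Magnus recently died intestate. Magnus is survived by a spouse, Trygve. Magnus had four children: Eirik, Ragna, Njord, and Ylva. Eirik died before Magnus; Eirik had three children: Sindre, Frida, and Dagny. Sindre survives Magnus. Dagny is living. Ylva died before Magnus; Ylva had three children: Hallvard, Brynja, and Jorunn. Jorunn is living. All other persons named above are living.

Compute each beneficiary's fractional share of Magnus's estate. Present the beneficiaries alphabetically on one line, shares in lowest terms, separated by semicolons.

Brynja 1/18; Dagny 1/18; Frida 1/18; Hallvard 1/18; Jorunn 1/18; Njord 1/6; Ragna 1/6; Sindre 1/18; Trygve 1/3

Trygve, as surviving spouse, takes 1/3.
The remaining 2/3 passes to Magnus's descendants per stirpes.
The 2/3 is divided into 4 equal shares of 1/6 among Eirik, Ragna, Njord, Ylva.
Eirik predeceased; the 1/6 allotted to Eirik's branch passes to Eirik's issue by representation.
The 1/6 is divided into 3 equal shares of 1/18 among Sindre, Frida, Dagny.
Sindre is living and takes 1/18.
Frida is living and takes 1/18.
Dagny is living and takes 1/18.
Ragna is living and takes 1/6.
Njord is living and takes 1/6.
Ylva predeceased; the 1/6 allotted to Ylva's branch passes to Ylva's issue by representation.
The 1/6 is divided into 3 equal shares of 1/18 among Hallvard, Brynja, Jorunn.
Hallvard is living and takes 1/18.
Brynja is living and takes 1/18.
Jorunn is living and takes 1/18.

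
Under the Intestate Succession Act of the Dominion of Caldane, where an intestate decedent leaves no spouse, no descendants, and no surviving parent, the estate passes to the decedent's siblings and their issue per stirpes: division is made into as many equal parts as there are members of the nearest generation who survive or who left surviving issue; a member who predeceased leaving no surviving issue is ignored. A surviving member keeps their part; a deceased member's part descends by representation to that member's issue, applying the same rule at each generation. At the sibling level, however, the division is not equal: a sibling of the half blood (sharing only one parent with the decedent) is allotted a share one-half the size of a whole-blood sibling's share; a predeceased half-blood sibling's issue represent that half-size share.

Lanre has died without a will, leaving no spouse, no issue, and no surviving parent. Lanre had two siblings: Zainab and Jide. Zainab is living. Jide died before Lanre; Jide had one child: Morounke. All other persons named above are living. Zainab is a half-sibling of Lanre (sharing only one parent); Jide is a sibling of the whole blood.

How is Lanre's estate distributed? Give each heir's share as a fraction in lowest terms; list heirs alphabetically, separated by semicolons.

No spouse, descendants, or parent survives, so the estate passes to Lanre's siblings per stirpes.
Half-blood siblings count for one-half the weight of whole-blood siblings at the initial division.
Dividing 1 in proportion to weights (total weight 3/2): Zainab (weight 1/2) → 1/3; Jide (weight 1) → 2/3.
Zainab is living and takes 1/3.
Jide predeceased; the 2/3 allotted to Jide's branch passes to Jide's issue by representation.
Morounke is the sole taker at this level and receives the full 2/3.

Morounke 2/3; Zainab 1/3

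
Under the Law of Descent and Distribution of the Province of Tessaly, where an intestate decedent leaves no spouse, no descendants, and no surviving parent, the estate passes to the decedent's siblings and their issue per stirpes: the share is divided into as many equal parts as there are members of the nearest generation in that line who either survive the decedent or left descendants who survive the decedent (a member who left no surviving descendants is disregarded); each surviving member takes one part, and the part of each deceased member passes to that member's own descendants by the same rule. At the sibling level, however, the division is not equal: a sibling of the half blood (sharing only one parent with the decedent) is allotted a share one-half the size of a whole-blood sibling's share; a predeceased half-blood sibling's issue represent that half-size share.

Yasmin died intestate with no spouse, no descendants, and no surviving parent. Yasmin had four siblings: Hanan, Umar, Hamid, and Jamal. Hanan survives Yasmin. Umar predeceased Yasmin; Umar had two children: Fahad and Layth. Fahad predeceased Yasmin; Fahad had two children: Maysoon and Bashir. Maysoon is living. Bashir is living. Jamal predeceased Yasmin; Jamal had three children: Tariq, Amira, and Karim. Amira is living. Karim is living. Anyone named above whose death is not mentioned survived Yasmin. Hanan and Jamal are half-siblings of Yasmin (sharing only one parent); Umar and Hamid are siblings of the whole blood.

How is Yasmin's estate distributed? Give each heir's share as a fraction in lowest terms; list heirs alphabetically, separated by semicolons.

Amira 1/18; Bashir 1/12; Hamid 1/3; Hanan 1/6; Karim 1/18; Layth 1/6; Maysoon 1/12; Tariq 1/18

No spouse, descendants, or parent survives, so the estate passes to Yasmin's siblings per stirpes.
Half-blood siblings count for one-half the weight of whole-blood siblings at the initial division.
Dividing 1 in proportion to weights (total weight 3): Hanan (weight 1/2) → 1/6; Umar (weight 1) → 1/3; Hamid (weight 1) → 1/3; Jamal (weight 1/2) → 1/6.
Hanan is living and takes 1/6.
Umar predeceased; the 1/3 allotted to Umar's branch passes to Umar's issue by representation.
The 1/3 is divided into 2 equal shares of 1/6 among Fahad, Layth.
Fahad predeceased; the 1/6 allotted to Fahad's branch passes to Fahad's issue by representation.
The 1/6 is divided into 2 equal shares of 1/12 among Maysoon, Bashir.
Maysoon is living and takes 1/12.
Bashir is living and takes 1/12.
Layth is living and takes 1/6.
Hamid is living and takes 1/3.
Jamal predeceased; the 1/6 allotted to Jamal's branch passes to Jamal's issue by representation.
The 1/6 is divided into 3 equal shares of 1/18 among Tariq, Amira, Karim.
Tariq is living and takes 1/18.
Amira is living and takes 1/18.
Karim is living and takes 1/18.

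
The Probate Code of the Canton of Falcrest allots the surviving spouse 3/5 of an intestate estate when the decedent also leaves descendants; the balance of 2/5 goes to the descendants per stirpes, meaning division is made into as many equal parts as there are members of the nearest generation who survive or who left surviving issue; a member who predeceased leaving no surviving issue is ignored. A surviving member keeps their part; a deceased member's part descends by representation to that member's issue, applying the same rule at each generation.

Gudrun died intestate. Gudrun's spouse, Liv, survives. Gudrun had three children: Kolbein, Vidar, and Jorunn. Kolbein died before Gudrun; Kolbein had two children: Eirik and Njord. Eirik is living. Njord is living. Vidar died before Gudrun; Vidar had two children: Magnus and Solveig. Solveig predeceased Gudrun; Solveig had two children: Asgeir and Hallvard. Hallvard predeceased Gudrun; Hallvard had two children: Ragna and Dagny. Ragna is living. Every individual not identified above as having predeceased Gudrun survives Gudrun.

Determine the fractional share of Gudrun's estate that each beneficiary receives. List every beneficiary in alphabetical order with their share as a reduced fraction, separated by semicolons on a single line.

Asgeir 1/30; Dagny 1/60; Eirik 1/15; Jorunn 2/15; Liv 3/5; Magnus 1/15; Njord 1/15; Ragna 1/60

Liv, as surviving spouse, takes 3/5.
The remaining 2/5 passes to Gudrun's descendants per stirpes.
The 2/5 is divided into 3 equal shares of 2/15 among Kolbein, Vidar, Jorunn.
Kolbein predeceased; the 2/15 allotted to Kolbein's branch passes to Kolbein's issue by representation.
The 2/15 is divided into 2 equal shares of 1/15 among Eirik, Njord.
Eirik is living and takes 1/15.
Njord is living and takes 1/15.
Vidar predeceased; the 2/15 allotted to Vidar's branch passes to Vidar's issue by representation.
The 2/15 is divided into 2 equal shares of 1/15 among Magnus, Solveig.
Magnus is living and takes 1/15.
Solveig predeceased; the 1/15 allotted to Solveig's branch passes to Solveig's issue by representation.
The 1/15 is divided into 2 equal shares of 1/30 among Asgeir, Hallvard.
Asgeir is living and takes 1/30.
Hallvard predeceased; the 1/30 allotted to Hallvard's branch passes to Hallvard's issue by representation.
The 1/30 is divided into 2 equal shares of 1/60 among Ragna, Dagny.
Ragna is living and takes 1/60.
Dagny is living and takes 1/60.
Jorunn is living and takes 2/15.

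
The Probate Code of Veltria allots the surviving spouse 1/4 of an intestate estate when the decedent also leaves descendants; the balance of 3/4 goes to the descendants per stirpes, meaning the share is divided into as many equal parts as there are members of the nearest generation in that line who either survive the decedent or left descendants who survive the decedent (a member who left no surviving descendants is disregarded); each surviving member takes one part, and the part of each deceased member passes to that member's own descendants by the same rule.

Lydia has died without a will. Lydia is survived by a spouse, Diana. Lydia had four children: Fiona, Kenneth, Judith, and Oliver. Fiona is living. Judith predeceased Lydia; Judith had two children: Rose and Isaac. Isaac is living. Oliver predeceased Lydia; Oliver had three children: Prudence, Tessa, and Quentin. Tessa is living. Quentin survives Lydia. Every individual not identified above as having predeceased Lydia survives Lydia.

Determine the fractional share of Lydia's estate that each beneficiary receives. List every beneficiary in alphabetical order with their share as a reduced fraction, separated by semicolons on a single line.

Diana, as surviving spouse, takes 1/4.
The remaining 3/4 passes to Lydia's descendants per stirpes.
The 3/4 is divided into 4 equal shares of 3/16 among Fiona, Kenneth, Judith, Oliver.
Fiona is living and takes 3/16.
Kenneth is living and takes 3/16.
Judith predeceased; the 3/16 allotted to Judith's branch passes to Judith's issue by representation.
The 3/16 is divided into 2 equal shares of 3/32 among Rose, Isaac.
Rose is living and takes 3/32.
Isaac is living and takes 3/32.
Oliver predeceased; the 3/16 allotted to Oliver's branch passes to Oliver's issue by representation.
The 3/16 is divided into 3 equal shares of 1/16 among Prudence, Tessa, Quentin.
Prudence is living and takes 1/16.
Tessa is living and takes 1/16.
Quentin is living and takes 1/16.

Diana 1/4; Fiona 3/16; Isaac 3/32; Kenneth 3/16; Prudence 1/16; Quentin 1/16; Rose 3/32; Tessa 1/16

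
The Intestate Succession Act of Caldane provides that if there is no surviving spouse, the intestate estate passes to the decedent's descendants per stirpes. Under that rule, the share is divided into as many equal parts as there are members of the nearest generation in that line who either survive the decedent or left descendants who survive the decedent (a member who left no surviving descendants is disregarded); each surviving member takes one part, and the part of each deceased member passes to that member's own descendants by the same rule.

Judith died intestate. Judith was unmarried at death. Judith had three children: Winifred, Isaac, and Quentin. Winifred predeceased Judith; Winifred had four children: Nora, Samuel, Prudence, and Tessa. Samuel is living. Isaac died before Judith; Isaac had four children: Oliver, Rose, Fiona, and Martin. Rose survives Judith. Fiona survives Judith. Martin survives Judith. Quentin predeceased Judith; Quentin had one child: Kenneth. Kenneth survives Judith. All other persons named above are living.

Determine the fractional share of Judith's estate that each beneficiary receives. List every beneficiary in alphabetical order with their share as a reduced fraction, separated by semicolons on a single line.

There is no surviving spouse, so the entire estate passes to Judith's descendants per stirpes.
The estate is divided into 3 equal shares of 1/3 among Winifred, Isaac, Quentin.
Winifred predeceased; the 1/3 allotted to Winifred's branch passes to Winifred's issue by representation.
The 1/3 is divided into 4 equal shares of 1/12 among Nora, Samuel, Prudence, Tessa.
Nora is living and takes 1/12.
Samuel is living and takes 1/12.
Prudence is living and takes 1/12.
Tessa is living and takes 1/12.
Isaac predeceased; the 1/3 allotted to Isaac's branch passes to Isaac's issue by representation.
The 1/3 is divided into 4 equal shares of 1/12 among Oliver, Rose, Fiona, Martin.
Oliver is living and takes 1/12.
Rose is living and takes 1/12.
Fiona is living and takes 1/12.
Martin is living and takes 1/12.
Quentin predeceased; the 1/3 allotted to Quentin's branch passes to Quentin's issue by representation.
Kenneth is the sole taker at this level and receives the full 1/3.

Fiona 1/12; Kenneth 1/3; Martin 1/12; Nora 1/12; Oliver 1/12; Prudence 1/12; Rose 1/12; Samuel 1/12; Tessa 1/12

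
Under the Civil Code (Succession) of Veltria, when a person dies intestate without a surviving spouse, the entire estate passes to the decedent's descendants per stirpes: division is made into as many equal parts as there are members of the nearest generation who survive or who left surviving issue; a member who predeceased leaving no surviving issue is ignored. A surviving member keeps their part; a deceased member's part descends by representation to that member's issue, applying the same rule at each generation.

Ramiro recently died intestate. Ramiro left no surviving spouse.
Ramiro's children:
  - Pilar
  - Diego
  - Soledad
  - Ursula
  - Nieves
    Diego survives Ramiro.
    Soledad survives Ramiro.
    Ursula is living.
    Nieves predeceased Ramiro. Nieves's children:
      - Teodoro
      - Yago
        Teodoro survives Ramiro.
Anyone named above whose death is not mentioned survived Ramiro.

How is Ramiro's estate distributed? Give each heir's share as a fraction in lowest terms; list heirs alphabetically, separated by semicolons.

Diego 1/5; Pilar 1/5; Soledad 1/5; Teodoro 1/10; Ursula 1/5; Yago 1/10

There is no surviving spouse, so the entire estate passes to Ramiro's descendants per stirpes.
The estate is divided into 5 equal shares of 1/5 among Pilar, Diego, Soledad, Ursula, Nieves.
Pilar is living and takes 1/5.
Diego is living and takes 1/5.
Soledad is living and takes 1/5.
Ursula is living and takes 1/5.
Nieves predeceased; the 1/5 allotted to Nieves's branch passes to Nieves's issue by representation.
The 1/5 is divided into 2 equal shares of 1/10 among Teodoro, Yago.
Teodoro is living and takes 1/10.
Yago is living and takes 1/10.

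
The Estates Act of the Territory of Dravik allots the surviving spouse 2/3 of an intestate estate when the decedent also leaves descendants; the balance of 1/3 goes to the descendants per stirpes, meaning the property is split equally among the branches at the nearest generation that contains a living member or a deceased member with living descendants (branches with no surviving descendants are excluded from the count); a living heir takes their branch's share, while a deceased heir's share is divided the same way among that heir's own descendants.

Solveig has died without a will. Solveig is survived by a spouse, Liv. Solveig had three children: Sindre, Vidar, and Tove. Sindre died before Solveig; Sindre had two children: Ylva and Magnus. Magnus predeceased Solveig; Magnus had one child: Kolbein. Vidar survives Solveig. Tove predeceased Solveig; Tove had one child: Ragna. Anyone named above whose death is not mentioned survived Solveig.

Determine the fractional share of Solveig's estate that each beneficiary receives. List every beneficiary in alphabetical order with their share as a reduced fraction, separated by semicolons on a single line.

Kolbein 1/18; Liv 2/3; Ragna 1/9; Vidar 1/9; Ylva 1/18

Liv, as surviving spouse, takes 2/3.
The remaining 1/3 passes to Solveig's descendants per stirpes.
The 1/3 is divided into 3 equal shares of 1/9 among Sindre, Vidar, Tove.
Sindre predeceased; the 1/9 allotted to Sindre's branch passes to Sindre's issue by representation.
The 1/9 is divided into 2 equal shares of 1/18 among Ylva, Magnus.
Ylva is living and takes 1/18.
Magnus predeceased; the 1/18 allotted to Magnus's branch passes to Magnus's issue by representation.
Kolbein is the sole taker at this level and receives the full 1/18.
Vidar is living and takes 1/9.
Tove predeceased; the 1/9 allotted to Tove's branch passes to Tove's issue by representation.
Ragna is the sole taker at this level and receives the full 1/9.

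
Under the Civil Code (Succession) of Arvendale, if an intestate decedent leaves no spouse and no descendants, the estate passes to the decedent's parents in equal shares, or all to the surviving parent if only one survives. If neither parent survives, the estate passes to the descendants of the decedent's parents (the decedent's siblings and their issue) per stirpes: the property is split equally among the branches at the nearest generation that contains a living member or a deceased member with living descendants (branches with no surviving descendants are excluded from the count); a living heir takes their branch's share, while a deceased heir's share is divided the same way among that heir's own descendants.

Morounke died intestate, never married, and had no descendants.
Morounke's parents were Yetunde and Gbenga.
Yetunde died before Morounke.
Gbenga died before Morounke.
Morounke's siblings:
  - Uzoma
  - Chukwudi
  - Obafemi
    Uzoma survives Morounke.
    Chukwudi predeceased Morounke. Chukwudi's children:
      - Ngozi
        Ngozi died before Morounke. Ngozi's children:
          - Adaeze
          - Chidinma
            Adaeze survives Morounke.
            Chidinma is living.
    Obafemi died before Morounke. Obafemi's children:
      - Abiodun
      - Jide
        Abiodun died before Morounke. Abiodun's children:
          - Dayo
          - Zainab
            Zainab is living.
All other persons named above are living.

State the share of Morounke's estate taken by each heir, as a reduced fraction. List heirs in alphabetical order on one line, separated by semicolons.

Neither parent survives and there are no descendants, so the estate passes to Morounke's siblings and their issue per stirpes.
The estate is divided into 3 equal shares of 1/3 among Uzoma, Chukwudi, Obafemi.
Uzoma is living and takes 1/3.
Chukwudi predeceased; the 1/3 allotted to Chukwudi's branch passes to Chukwudi's issue by representation.
Ngozi's line is the sole branch at this level, so the full 1/3 passes to Ngozi's issue by representation.
The 1/3 is divided into 2 equal shares of 1/6 among Adaeze, Chidinma.
Adaeze is living and takes 1/6.
Chidinma is living and takes 1/6.
Obafemi predeceased; the 1/3 allotted to Obafemi's branch passes to Obafemi's issue by representation.
The 1/3 is divided into 2 equal shares of 1/6 among Abiodun, Jide.
Abiodun predeceased; the 1/6 allotted to Abiodun's branch passes to Abiodun's issue by representation.
The 1/6 is divided into 2 equal shares of 1/12 among Dayo, Zainab.
Dayo is living and takes 1/12.
Zainab is living and takes 1/12.
Jide is living and takes 1/6.

Adaeze 1/6; Chidinma 1/6; Dayo 1/12; Jide 1/6; Uzoma 1/3; Zainab 1/12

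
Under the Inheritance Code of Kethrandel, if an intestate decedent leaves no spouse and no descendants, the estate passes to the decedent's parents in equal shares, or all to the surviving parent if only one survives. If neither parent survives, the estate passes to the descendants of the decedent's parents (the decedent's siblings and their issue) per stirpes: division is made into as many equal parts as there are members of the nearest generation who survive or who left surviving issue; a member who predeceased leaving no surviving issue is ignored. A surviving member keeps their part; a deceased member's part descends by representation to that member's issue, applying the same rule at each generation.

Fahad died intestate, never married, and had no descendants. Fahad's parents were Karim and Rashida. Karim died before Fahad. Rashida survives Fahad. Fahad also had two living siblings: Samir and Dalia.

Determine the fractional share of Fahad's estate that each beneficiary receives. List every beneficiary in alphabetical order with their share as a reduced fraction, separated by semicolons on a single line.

Only one parent, Rashida, survives, so Rashida takes the entire estate. The siblings take nothing because a surviving parent has priority.

Rashida 1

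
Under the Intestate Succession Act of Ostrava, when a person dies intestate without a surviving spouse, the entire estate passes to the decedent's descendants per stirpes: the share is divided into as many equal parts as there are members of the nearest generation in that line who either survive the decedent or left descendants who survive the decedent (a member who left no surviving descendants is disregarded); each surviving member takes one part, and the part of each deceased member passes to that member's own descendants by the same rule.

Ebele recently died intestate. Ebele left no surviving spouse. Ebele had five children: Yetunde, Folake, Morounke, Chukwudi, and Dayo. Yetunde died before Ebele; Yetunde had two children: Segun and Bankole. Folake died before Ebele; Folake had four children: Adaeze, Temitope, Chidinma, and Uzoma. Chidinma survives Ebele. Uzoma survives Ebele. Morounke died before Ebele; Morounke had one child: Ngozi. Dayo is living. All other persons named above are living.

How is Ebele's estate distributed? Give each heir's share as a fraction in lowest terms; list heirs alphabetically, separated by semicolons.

Adaeze 1/20; Bankole 1/10; Chidinma 1/20; Chukwudi 1/5; Dayo 1/5; Ngozi 1/5; Segun 1/10; Temitope 1/20; Uzoma 1/20

There is no surviving spouse, so the entire estate passes to Ebele's descendants per stirpes.
The estate is divided into 5 equal shares of 1/5 among Yetunde, Folake, Morounke, Chukwudi, Dayo.
Yetunde predeceased; the 1/5 allotted to Yetunde's branch passes to Yetunde's issue by representation.
The 1/5 is divided into 2 equal shares of 1/10 among Segun, Bankole.
Segun is living and takes 1/10.
Bankole is living and takes 1/10.
Folake predeceased; the 1/5 allotted to Folake's branch passes to Folake's issue by representation.
The 1/5 is divided into 4 equal shares of 1/20 among Adaeze, Temitope, Chidinma, Uzoma.
Adaeze is living and takes 1/20.
Temitope is living and takes 1/20.
Chidinma is living and takes 1/20.
Uzoma is living and takes 1/20.
Morounke predeceased; the 1/5 allotted to Morounke's branch passes to Morounke's issue by representation.
Ngozi is the sole taker at this level and receives the full 1/5.
Chukwudi is living and takes 1/5.
Dayo is living and takes 1/5.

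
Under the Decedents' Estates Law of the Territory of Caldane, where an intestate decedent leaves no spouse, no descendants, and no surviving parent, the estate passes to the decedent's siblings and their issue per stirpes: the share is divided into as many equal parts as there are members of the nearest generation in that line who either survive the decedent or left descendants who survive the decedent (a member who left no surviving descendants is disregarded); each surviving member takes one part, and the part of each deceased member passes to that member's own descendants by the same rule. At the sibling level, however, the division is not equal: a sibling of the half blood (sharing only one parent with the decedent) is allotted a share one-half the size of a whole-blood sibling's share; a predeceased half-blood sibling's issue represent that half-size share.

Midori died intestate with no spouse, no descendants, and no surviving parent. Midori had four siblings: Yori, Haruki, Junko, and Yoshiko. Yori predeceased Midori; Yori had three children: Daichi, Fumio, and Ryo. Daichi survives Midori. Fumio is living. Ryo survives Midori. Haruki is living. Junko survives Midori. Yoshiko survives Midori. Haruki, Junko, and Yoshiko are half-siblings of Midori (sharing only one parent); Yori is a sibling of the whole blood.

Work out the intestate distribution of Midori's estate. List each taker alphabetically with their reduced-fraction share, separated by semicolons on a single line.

Daichi 2/15; Fumio 2/15; Haruki 1/5; Junko 1/5; Ryo 2/15; Yoshiko 1/5

No spouse, descendants, or parent survives, so the estate passes to Midori's siblings per stirpes.
Half-blood siblings count for one-half the weight of whole-blood siblings at the initial division.
Dividing 1 in proportion to weights (total weight 5/2): Yori (weight 1) → 2/5; Haruki (weight 1/2) → 1/5; Junko (weight 1/2) → 1/5; Yoshiko (weight 1/2) → 1/5.
Yori predeceased; the 2/5 allotted to Yori's branch passes to Yori's issue by representation.
The 2/5 is divided into 3 equal shares of 2/15 among Daichi, Fumio, Ryo.
Daichi is living and takes 2/15.
Fumio is living and takes 2/15.
Ryo is living and takes 2/15.
Haruki is living and takes 1/5.
Junko is living and takes 1/5.
Yoshiko is living and takes 1/5.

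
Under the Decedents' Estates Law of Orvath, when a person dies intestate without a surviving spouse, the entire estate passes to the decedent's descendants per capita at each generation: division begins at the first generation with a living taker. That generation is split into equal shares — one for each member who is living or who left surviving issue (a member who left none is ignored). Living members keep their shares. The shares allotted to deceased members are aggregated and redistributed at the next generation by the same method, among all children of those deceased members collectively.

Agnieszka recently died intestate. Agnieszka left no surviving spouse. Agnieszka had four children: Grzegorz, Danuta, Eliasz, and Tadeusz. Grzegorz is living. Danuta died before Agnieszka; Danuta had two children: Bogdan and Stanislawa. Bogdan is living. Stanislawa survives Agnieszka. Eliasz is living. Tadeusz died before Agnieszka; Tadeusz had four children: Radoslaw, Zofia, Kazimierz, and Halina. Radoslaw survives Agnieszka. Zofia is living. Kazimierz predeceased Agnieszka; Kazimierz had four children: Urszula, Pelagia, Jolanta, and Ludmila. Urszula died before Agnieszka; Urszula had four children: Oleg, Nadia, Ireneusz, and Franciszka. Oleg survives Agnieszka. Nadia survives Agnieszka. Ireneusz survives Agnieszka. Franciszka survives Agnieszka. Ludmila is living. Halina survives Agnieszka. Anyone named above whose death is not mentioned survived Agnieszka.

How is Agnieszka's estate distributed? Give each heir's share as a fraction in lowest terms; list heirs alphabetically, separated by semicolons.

There is no surviving spouse, so the entire estate passes to Agnieszka's descendants per capita at each generation.
At generation 1 (Grzegorz, Danuta, Eliasz, Tadeusz) there are 4 shares of (1)/4 = 1/4 each.
Living: Grzegorz and Eliasz — each takes 1/4.
Deceased: Danuta and Tadeusz. Their combined 1/2 is pooled and carried to generation 2.
At generation 2 (Bogdan, Stanislawa, Radoslaw, Zofia, Kazimierz, Halina) there are 6 shares of (1/2)/6 = 1/12 each.
Living: Bogdan, Stanislawa, Radoslaw, Zofia, and Halina — each takes 1/12.
Deceased: Kazimierz. That 1/12 share is carried to generation 3.
At generation 3 (Urszula, Pelagia, Jolanta, Ludmila) there are 4 shares of (1/12)/4 = 1/48 each.
Living: Pelagia, Jolanta, and Ludmila — each takes 1/48.
Deceased: Urszula. That 1/48 share is carried to generation 4.
At generation 4 (Oleg, Nadia, Ireneusz, Franciszka) there are 4 shares of (1/48)/4 = 1/192 each.
Living: Oleg, Nadia, Ireneusz, and Franciszka — each takes 1/192.

Bogdan 1/12; Eliasz 1/4; Franciszka 1/192; Grzegorz 1/4; Halina 1/12; Ireneusz 1/192; Jolanta 1/48; Ludmila 1/48; Nadia 1/192; Oleg 1/192; Pelagia 1/48; Radoslaw 1/12; Stanislawa 1/12; Zofia 1/12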